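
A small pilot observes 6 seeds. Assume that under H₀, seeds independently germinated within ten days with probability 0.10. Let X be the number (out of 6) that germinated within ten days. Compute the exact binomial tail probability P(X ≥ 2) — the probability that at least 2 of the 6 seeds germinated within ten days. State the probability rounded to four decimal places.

P = 0.1143

X is binomial with n = 6 and p = 0.10.
P(X ≥ 2) = Σ_{j=2}^{6} C(6,j)·0.10^j·0.90^{6−j}.
= 0.098415 + 0.014580 + 0.001215 + 0.000054 + 0.000001 = 0.1143.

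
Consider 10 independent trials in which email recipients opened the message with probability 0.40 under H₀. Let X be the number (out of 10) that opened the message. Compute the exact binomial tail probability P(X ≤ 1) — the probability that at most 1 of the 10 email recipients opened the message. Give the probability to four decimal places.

P = 0.0464

X ~ Binomial(n=10, p=0.40).
P(X ≤ 1) = C(10,0)·0.40^0·0.60^10 + C(10,1)·0.40^1·0.60^9.
= 0.006047 + 0.040311 = 0.0464.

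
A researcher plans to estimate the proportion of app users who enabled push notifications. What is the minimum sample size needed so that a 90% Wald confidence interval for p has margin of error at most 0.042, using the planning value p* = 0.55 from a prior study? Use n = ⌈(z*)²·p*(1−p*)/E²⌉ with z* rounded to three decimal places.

n = 380

z* = 1.645 at the 90% level.
p*(1−p*) = 0.55·0.45 = 0.2475.
Required n before rounding: 2.706025 × 0.2475 / 0.042² = 379.672.
⌈379.672⌉ = 380.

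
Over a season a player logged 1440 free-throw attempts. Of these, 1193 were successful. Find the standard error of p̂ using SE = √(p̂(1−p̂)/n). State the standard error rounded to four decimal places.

The sample proportion is 1193/1440 = 0.82847.
p̂(1−p̂) = 0.142107.
SE = √(0.142107/1440) = √0.000098685 = 0.0099.

SE = 0.0099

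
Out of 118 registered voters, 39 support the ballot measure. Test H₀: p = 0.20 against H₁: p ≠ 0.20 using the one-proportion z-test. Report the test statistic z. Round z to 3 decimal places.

z = 3.544

With x = 39 successes in n = 118, p̂ = 0.33051.
Null standard error: √(0.20·0.80/118) = √0.001355932 = 0.036823.
Test statistic: z = 0.13051/0.036823 = 3.544.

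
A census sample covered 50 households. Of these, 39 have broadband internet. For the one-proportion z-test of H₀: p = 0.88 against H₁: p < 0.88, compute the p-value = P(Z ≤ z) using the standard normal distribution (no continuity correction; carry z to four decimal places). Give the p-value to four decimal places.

p-value = 0.0148

With x = 39 successes in n = 50, p̂ = 0.78000.
Under H₀, SE = √(p₀(1−p₀)/n) = √(0.88·0.12/50) = √0.002112000 = 0.045957.
z = (p̂ − p₀)/SE = (39/50 − 0.88)/0.045957 ≈ -2.1760.
p-value = P(Z ≤ z) with z = -2.1760 → 0.0148.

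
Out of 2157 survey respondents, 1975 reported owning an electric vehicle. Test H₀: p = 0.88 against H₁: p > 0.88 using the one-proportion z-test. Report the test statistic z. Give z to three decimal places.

z = 5.091

p̂ = 1975/2157 = 0.91562.
Null standard error: √(0.88·0.12/2157) = √0.000048957 = 0.006997.
Test statistic: z = 0.03562/0.006997 = 5.091.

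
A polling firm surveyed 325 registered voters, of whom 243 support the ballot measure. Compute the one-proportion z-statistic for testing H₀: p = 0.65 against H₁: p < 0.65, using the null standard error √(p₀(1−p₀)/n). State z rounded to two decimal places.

z = 3.69

Sample proportion p̂ = 243/325 = 0.74769.
Under H₀, SE = √(p₀(1−p₀)/n) = √(0.65·0.35/325) = √0.000700000 = 0.026458.
Test statistic: z = 0.09769/0.026458 = 3.69.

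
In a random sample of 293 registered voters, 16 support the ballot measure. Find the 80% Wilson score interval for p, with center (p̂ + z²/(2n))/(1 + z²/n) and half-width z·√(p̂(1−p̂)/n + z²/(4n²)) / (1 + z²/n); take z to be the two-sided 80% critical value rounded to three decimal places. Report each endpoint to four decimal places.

(0.0399, 0.0742)

p̂ = 16/293 = 0.05461; z = 1.282, so z² = 1.643524.
1 + z²/n = 1.005609.
Center = (0.05461 + 0.002805)/1.005609 = 0.05709.
Radicand: p̂(1−p̂)/n + z²/(4n²) = 0.000176196 + 0.000004786 = 0.000180982.
Half-width = 1.282·√0.000180982/1.005609 = 0.01715.
CI: 0.05709 ± 0.01715 = (0.0399, 0.0742).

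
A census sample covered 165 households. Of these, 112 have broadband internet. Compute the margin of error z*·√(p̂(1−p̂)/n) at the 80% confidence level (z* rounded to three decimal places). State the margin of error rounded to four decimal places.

ME = 0.0466

The sample proportion is 112/165 = 0.67879.
SE(p̂) = √(0.67879·0.32121/165) = 0.036351.
For 80% confidence, z* = 1.282.
Margin of error = z*·SE = 1.282 × 0.036351 = 0.0466.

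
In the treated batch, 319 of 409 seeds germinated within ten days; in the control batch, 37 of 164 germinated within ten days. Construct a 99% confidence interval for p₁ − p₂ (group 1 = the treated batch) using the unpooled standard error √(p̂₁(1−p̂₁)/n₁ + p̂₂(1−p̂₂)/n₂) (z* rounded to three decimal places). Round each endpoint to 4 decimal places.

(0.4551, 0.6536)

p̂₁ = 0.77995, p̂₂ = 0.22561, so the observed difference is 0.55434.
Unpooled SE = √(p̂₁(1−p̂₁)/n₁ + p̂₂(1−p̂₂)/n₂) = √(0.000419627 + 0.001065305) = 0.038535.
For 99% confidence, z* = 2.576. Margin of error = 0.09927.
CI: 0.55434 ± 0.09927 = (0.4551, 0.6536).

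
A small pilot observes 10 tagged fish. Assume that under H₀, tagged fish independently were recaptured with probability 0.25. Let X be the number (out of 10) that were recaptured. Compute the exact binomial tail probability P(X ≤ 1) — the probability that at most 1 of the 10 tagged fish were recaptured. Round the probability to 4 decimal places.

P = 0.2440

X is binomial with n = 10 and p = 0.25.
P(X ≤ 1) = C(10,0)·0.25^0·0.75^10 + C(10,1)·0.25^1·0.75^9.
= 0.056314 + 0.187712 = 0.2440.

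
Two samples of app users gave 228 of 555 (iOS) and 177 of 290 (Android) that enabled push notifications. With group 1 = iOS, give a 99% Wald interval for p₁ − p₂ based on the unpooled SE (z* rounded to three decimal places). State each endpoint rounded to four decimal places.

p̂₁ = 228/555 = 0.41081, p̂₂ = 177/290 = 0.61034; p̂₁ − p̂₂ = -0.19953.
SE = √(0.000436118 + 0.000820083) = √0.001256201 = 0.035443.
For 99% confidence, z* = 2.576. Margin of error = 0.09130.
CI: -0.19953 ± 0.09130 = (-0.2908, -0.1082).

(-0.2908, -0.1082)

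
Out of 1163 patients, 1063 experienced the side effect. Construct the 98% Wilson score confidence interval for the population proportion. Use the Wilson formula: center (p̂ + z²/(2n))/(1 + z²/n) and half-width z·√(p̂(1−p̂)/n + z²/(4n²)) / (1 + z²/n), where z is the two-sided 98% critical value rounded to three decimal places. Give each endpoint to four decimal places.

p̂ = 1063/1163 = 0.91402; z = 2.326, so z² = 5.410276.
Denominator 1 + z²/n = 1 + 5.410276/1163 = 1.004652.
Adjusted center: (0.91402 + z²/(2n))/1.004652 = 0.91210.
Radicand: p̂(1−p̂)/n + z²/(4n²) = 0.000067576 + 0.000001000 = 0.000068576.
Half-width = 2.326·√0.000068576/1.004652 = 0.01917.
CI: 0.91210 ± 0.01917 = (0.8929, 0.9313).

(0.8929, 0.9313)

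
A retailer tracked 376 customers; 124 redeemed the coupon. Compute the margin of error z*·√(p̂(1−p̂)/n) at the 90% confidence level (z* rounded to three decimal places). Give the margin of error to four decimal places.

p̂ = 124/376 = 0.32979.
Standard error of p̂: √(0.221028/376) = √0.000587839 = 0.024245.
For 90% confidence, z* = 1.645.
So ME = 0.0399.

ME = 0.0399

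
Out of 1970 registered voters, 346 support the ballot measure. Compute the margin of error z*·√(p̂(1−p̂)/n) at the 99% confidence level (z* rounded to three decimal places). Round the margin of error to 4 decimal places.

ME = 0.0221

Sample proportion p̂ = 346/1970 = 0.17563.
SE = √(p̂(1−p̂)/n) = √(0.144787/1970) = 0.008573.
z* = 2.576 at the 99% level.
So ME = 0.0221.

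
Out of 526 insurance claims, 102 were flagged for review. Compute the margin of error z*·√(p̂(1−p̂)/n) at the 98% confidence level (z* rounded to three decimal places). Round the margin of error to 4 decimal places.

Sample proportion p̂ = 102/526 = 0.19392.
SE(p̂) = √(0.19392·0.80608/526) = 0.017239.
z* = 2.326 at the 98% level.
ME = 2.326·0.017239 = 0.0401.

ME = 0.0401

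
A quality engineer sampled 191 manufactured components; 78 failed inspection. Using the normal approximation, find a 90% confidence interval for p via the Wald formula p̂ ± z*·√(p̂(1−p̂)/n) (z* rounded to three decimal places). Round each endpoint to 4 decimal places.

Sample proportion p̂ = 78/191 = 0.40838.
SE = √(p̂(1−p̂)/n) = √(0.241605/191) = 0.035566.
The 90% critical value is z* = 1.645.
Margin = 1.645·0.035566 = 0.05851.
Interval: 0.40838 ± 0.05851 → (0.3499, 0.4669).

(0.3499, 0.4669)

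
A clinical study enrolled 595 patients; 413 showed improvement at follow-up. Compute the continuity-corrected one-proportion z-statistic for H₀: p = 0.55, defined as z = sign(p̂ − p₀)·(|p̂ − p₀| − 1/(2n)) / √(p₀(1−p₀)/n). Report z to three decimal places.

z = 7.025

Sample proportion p̂ = 413/595 = 0.69412. p̂ − p₀ = 0.144118.
1/(2n) = 0.000840.
Corrected numerator: |0.144118| − 0.000840 = 0.143278.
Under H₀, SE = √(p₀(1−p₀)/n) = √(0.55·0.45/595) = √0.000415966 = 0.020395.
z = +0.143278/0.020395 = 7.025.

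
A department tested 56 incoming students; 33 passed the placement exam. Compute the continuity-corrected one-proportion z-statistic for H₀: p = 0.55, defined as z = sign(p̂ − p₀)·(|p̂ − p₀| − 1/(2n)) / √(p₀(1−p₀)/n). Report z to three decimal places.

p̂ = 33/56 = 0.58929. p̂ − p₀ = 0.039286.
1/(2n) = 0.008929.
Corrected numerator: |0.039286| − 0.008929 = 0.030357.
Under H₀, SE = √(p₀(1−p₀)/n) = √(0.55·0.45/56) = √0.004419643 = 0.066480.
z = (+)0.030357/0.066480 = 0.457.

z = 0.457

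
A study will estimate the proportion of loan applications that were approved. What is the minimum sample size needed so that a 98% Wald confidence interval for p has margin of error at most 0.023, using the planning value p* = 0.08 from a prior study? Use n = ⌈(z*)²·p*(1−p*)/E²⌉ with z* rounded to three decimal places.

n = 753

z* = 2.326 at the 98% level.
p*(1−p*) = 0.0736.
Required n before rounding: 5.410276 × 0.0736 / 0.023² = 752.734.
Rounding up, n = 753.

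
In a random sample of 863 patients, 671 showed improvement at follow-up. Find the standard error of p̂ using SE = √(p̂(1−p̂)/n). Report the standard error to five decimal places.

The sample proportion is 671/863 = 0.77752.
p̂(1−p̂) = 0.77752·0.22248 = 0.172983.
SE = √(0.172983/863) = 0.01416.

SE = 0.01416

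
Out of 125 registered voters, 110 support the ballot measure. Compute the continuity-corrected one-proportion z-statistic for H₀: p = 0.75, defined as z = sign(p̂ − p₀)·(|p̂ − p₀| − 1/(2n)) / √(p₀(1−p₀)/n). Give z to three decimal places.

Sample proportion p̂ = 110/125 = 0.88000. p̂ − p₀ = 0.130000.
Continuity correction 1/(2n) = 1/250 = 0.004000.
Corrected numerator: |0.130000| − 0.004000 = 0.126000.
SE₀ = √(0.75·0.25/125) = 0.038730.
z = +0.126000/0.038730 = 3.253.

z = 3.253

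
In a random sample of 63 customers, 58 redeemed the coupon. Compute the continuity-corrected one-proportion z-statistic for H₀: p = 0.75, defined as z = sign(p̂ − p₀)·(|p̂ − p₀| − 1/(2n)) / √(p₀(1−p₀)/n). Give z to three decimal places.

z = 2.982

p̂ = 58/63 = 0.92063. p̂ − p₀ = 0.170635.
1/(2n) = 0.007937.
Corrected numerator: |0.170635| − 0.007937 = 0.162698.
SE₀ = √(0.75·0.25/63) = 0.054554.
z = +0.162698/0.054554 = 2.982.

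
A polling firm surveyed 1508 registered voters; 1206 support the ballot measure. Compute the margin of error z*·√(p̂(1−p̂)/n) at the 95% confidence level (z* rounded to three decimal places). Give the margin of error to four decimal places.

ME = 0.0202

Sample proportion p̂ = 1206/1508 = 0.79973.
SE = √(p̂(1−p̂)/n) = √(0.160159/1508) = 0.010306.
The 95% critical value is z* = 1.960.
Margin of error = z*·SE = 1.960 × 0.010306 = 0.0202.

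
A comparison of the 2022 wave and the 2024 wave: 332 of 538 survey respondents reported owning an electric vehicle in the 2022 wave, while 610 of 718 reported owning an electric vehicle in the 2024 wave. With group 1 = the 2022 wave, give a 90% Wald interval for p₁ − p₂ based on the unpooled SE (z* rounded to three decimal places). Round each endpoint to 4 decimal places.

(-0.2733, -0.1916)

p̂₁ = 332/538 = 0.61710, p̂₂ = 610/718 = 0.84958; p̂₁ − p̂₂ = -0.23248.
Unpooled SE = √(p̂₁(1−p̂₁)/n₁ + p̂₂(1−p̂₂)/n₂) = √(0.000439196 + 0.000177984) = 0.024843.
The 90% critical value is z* = 1.645. Margin = 1.645·0.024843 = 0.04087.
CI: -0.23248 ± 0.04087 = (-0.2733, -0.1916).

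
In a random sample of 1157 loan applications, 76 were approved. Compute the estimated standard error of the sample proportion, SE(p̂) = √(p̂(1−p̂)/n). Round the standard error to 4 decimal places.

The sample proportion is 76/1157 = 0.06569.
p̂(1−p̂) = 0.06569·0.93431 = 0.061375.
Dividing by n and taking the root: √0.000053047 = 0.0073.

SE = 0.0073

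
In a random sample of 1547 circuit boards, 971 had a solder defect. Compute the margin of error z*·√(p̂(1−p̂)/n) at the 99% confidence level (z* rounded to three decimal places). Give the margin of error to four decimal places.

ME = 0.0317

p̂ = 971/1547 = 0.62767.
SE = √(p̂(1−p̂)/n) = √(0.233701/1547) = 0.012291.
For 99% confidence, z* = 2.576.
ME = 2.576·0.012291 = 0.0317.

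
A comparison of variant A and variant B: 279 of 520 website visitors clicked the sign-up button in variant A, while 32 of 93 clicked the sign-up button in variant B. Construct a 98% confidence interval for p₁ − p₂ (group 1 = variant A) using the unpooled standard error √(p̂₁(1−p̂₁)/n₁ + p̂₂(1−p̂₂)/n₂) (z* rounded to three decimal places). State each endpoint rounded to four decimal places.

p̂₁ = 0.53654, p̂₂ = 0.34409, so the observed difference is 0.19245.
SE = √(0.000478202 + 0.002426783) = √0.002904985 = 0.053898.
z* = 2.326 at the 98% level. Margin of error = 0.12537.
So the interval runs from 0.0671 to 0.3178.

(0.0671, 0.3178)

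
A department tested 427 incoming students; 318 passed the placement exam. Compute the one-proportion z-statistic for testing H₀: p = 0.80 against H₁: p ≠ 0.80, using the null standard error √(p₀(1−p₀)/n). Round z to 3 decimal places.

z = -2.855

p̂ = 318/427 = 0.74473.
Under H₀, SE = √(p₀(1−p₀)/n) = √(0.80·0.20/427) = √0.000374707 = 0.019357.
z = (0.74473 − 0.80)/0.019357 = -0.05527/0.019357 = -2.855.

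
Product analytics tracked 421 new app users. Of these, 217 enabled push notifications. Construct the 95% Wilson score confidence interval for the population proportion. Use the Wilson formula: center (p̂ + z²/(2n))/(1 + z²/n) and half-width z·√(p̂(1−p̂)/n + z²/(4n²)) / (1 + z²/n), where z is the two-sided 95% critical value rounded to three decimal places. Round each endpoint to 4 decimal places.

(0.4678, 0.5628)

p̂ = 217/421 = 0.51544; z = 1.960, so z² = 3.841600.
1 + z²/n = 1.009125.
Adjusted center: (0.51544 + z²/(2n))/1.009125 = 0.51530.
Radicand: p̂(1−p̂)/n + z²/(4n²) = 0.000593258 + 0.000005419 = 0.000598677.
Half-width = z·√(radicand)/denom = 1.960·0.024468/1.009125 = 0.04752.
So the interval runs from 0.4678 to 0.5628.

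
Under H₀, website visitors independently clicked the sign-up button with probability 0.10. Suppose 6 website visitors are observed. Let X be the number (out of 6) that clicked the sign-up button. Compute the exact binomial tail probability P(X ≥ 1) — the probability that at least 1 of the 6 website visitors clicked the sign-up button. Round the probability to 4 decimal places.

X is binomial with n = 6 and p = 0.10.
P(X ≥ 1) = Σ_{j=1}^{6} C(6,j)·0.10^j·0.90^{6−j}.
= 0.354294 + 0.098415 + 0.014580 + 0.001215 + 0.000054 + 0.000001 = 0.4686.

P = 0.4686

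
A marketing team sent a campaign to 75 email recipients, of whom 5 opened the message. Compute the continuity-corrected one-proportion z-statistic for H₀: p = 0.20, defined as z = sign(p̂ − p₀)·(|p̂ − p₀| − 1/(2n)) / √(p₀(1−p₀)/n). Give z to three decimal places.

The sample proportion is 5/75 = 0.06667. p̂ − p₀ = -0.133333.
Continuity correction 1/(2n) = 1/150 = 0.006667.
Corrected numerator: |-0.133333| − 0.006667 = 0.126666.
SE₀ = √(0.20·0.80/75) = 0.046188.
z = −0.126666/0.046188 = -2.742.

z = -2.742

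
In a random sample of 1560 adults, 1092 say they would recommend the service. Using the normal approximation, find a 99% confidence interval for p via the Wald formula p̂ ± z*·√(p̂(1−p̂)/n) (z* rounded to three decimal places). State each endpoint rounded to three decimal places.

p̂ = 1092/1560 = 0.70000.
SE(p̂) = √(0.70000·0.30000/1560) = 0.011602.
For 99% confidence, z* = 2.576.
Margin of error: 2.576 × 0.011602 = 0.02989.
CI: 0.70000 ± 0.02989 = (0.670, 0.730).

(0.670, 0.730)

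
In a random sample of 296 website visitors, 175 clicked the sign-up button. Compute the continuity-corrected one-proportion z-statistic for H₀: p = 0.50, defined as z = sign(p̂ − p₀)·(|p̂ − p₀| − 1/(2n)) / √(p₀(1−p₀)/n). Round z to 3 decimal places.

The sample proportion is 175/296 = 0.59122. p̂ − p₀ = 0.091216.
Continuity correction 1/(2n) = 1/592 = 0.001689.
Corrected numerator: |0.091216| − 0.001689 = 0.089527.
Under H₀, SE = √(p₀(1−p₀)/n) = √(0.50·0.50/296) = √0.000844595 = 0.029062.
z = +0.089527/0.029062 = 3.081.

z = 3.081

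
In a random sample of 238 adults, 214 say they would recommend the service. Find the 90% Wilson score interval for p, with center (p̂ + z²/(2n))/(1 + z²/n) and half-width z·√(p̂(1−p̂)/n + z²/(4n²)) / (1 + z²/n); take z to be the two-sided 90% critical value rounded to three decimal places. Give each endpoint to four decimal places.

Here p̂ = 214/238 = 0.89916 and z = 1.645 (z² = 2.706025).
Denominator 1 + z²/n = 1 + 2.706025/238 = 1.011370.
Adjusted center: (0.89916 + z²/(2n))/1.011370 = 0.89467.
Radicand: p̂(1−p̂)/n + z²/(4n²) = 0.000380973 + 0.000011943 = 0.000392916.
Half-width = z·√(radicand)/denom = 1.645·0.019822/1.011370 = 0.03224.
So the interval runs from 0.8624 to 0.9269.

(0.8624, 0.9269)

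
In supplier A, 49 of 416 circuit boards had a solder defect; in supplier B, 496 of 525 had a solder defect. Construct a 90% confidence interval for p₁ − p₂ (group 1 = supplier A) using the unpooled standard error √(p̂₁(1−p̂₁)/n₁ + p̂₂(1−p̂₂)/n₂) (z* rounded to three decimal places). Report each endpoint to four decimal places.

(-0.8577, -0.7962)

p̂₁ = 49/416 = 0.11779, p̂₂ = 496/525 = 0.94476; p̂₁ − p̂₂ = -0.82697.
SE = √(0.000249794 + 0.000099404) = √0.000349198 = 0.018687.
The 90% critical value is z* = 1.645. Margin of error = 0.03074.
Interval: -0.82697 ± 0.03074 → (-0.8577, -0.7962).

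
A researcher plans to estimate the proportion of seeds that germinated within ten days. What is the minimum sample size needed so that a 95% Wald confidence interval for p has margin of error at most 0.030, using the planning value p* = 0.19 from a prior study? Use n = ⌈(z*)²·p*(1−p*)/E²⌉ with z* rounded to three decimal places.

For 95% confidence, z* = 1.960.
p*(1−p*) = 0.19·0.81 = 0.1539.
(z*)²·p*(1−p*)/E² = 3.841600·0.1539/0.000900 = 656.914.
⌈656.914⌉ = 657.

n = 657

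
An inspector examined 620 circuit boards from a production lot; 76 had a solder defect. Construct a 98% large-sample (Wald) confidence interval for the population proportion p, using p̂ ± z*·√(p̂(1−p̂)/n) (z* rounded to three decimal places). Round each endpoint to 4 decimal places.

With x = 76 successes in n = 620, p̂ = 0.12258.
SE(p̂) = √(0.12258·0.87742/620) = 0.013171.
For 98% confidence, z* = 2.326.
Margin = 2.326·0.013171 = 0.03064.
So the interval runs from 0.0919 to 0.1532.

(0.0919, 0.1532)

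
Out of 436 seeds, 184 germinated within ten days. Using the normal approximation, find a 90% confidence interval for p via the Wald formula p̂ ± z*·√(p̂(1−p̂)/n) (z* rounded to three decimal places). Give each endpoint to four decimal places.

(0.3831, 0.4609)

Sample proportion p̂ = 184/436 = 0.42202.
Standard error of p̂: √(0.243919/436) = √0.000559447 = 0.023653.
z* = 1.645 at the 90% level.
Margin of error: 1.645 × 0.023653 = 0.03891.
Interval: 0.42202 ± 0.03891 → (0.3831, 0.4609).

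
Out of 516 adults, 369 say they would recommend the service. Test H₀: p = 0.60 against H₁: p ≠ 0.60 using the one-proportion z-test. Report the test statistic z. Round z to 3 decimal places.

z = 5.338

p̂ = 369/516 = 0.71512.
Null standard error: √(0.60·0.40/516) = √0.000465116 = 0.021567.
Test statistic: z = 0.11512/0.021567 = 5.338.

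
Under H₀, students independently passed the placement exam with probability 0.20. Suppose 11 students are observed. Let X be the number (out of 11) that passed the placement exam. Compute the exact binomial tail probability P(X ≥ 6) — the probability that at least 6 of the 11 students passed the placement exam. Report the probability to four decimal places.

P = 0.0117

X is binomial with n = 11 and p = 0.20.
P(X ≥ 6) = Σ_{j=6}^{11} C(11,j)·0.20^j·0.80^{11−j}.
= 0.009689 + 0.001730 + 0.000216 + 0.000018 + 0.000001 + 0.000000 = 0.0117.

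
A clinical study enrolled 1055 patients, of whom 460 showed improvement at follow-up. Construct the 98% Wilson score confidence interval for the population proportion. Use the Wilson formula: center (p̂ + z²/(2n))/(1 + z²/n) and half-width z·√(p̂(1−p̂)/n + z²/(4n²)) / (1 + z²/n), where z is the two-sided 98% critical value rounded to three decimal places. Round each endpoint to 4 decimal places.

p̂ = 460/1055 = 0.43602; z = 2.326, so z² = 5.410276.
Denominator 1 + z²/n = 1 + 5.410276/1055 = 1.005128.
Adjusted center: (0.43602 + z²/(2n))/1.005128 = 0.43635.
Radicand: p̂(1−p̂)/n + z²/(4n²) = 0.000233087 + 0.000001215 = 0.000234302.
Half-width = z·√(radicand)/denom = 2.326·0.015307/1.005128 = 0.03542.
Interval: 0.43635 ± 0.03542 → (0.4009, 0.4718).

(0.4009, 0.4718)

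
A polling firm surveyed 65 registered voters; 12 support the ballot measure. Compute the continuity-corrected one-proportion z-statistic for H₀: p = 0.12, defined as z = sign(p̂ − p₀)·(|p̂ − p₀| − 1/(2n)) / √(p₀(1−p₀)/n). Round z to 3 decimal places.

The sample proportion is 12/65 = 0.18462. p̂ − p₀ = 0.064615.
1/(2n) = 0.007692.
Corrected numerator: |0.064615| − 0.007692 = 0.056923.
Null standard error: √(0.12·0.88/65) = √0.001624615 = 0.040307.
z = +0.056923/0.040307 = 1.412.

z = 1.412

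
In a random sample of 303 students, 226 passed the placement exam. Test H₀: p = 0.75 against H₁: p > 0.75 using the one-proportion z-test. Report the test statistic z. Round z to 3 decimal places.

The sample proportion is 226/303 = 0.74587.
Under H₀, SE = √(p₀(1−p₀)/n) = √(0.75·0.25/303) = √0.000618812 = 0.024876.
Test statistic: z = -0.00413/0.024876 = -0.166.

z = -0.166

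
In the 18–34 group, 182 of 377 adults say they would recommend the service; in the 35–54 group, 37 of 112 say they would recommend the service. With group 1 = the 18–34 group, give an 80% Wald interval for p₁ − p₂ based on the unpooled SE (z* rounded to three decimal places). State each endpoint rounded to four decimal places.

(0.0866, 0.2182)

p̂₁ = 0.48276, p̂₂ = 0.33036, so the observed difference is 0.15240.
Unpooled SE = √(p̂₁(1−p̂₁)/n₁ + p̂₂(1−p̂₂)/n₂) = √(0.000662341 + 0.001975190) = 0.051357.
For 80% confidence, z* = 1.282. Margin of error = 0.06584.
Interval: 0.15240 ± 0.06584 → (0.0866, 0.2182).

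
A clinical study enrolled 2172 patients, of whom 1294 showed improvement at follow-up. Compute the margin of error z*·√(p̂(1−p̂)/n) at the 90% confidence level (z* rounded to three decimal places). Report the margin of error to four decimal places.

Sample proportion p̂ = 1294/2172 = 0.59576.
Standard error of p̂: √(0.240829/2172) = √0.000110879 = 0.010530.
The 90% critical value is z* = 1.645.
ME = 1.645·0.010530 = 0.0173.

ME = 0.0173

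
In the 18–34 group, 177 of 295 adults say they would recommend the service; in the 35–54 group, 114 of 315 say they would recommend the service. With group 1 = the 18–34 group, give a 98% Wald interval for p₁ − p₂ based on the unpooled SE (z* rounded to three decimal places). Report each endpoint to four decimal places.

(0.1466, 0.3296)

p̂₁ = 0.60000, p̂₂ = 0.36190, so the observed difference is 0.23810.
Unpooled SE = √(p̂₁(1−p̂₁)/n₁ + p̂₂(1−p̂₂)/n₂) = √(0.000813559 + 0.000733110) = 0.039328.
z* = 2.326 at the 98% level. Margin of error = 0.09148.
So the interval runs from 0.1466 to 0.3296.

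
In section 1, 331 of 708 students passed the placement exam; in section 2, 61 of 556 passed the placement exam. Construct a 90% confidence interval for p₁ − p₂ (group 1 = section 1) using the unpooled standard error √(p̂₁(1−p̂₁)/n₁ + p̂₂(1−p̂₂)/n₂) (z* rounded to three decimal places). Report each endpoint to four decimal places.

(0.3200, 0.3956)

p̂₁ = 0.46751, p̂₂ = 0.10971, so the observed difference is 0.35780.
SE = √(0.000351617 + 0.000175675) = √0.000527292 = 0.022963.
For 90% confidence, z* = 1.645. Margin = 1.645·0.022963 = 0.03777.
CI: 0.35780 ± 0.03777 = (0.3200, 0.3956).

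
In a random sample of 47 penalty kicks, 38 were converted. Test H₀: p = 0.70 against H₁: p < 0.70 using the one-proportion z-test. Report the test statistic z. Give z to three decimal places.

p̂ = 38/47 = 0.80851.
Under H₀, SE = √(p₀(1−p₀)/n) = √(0.70·0.30/47) = √0.004468085 = 0.066844.
Test statistic: z = 0.10851/0.066844 = 1.623.

z = 1.623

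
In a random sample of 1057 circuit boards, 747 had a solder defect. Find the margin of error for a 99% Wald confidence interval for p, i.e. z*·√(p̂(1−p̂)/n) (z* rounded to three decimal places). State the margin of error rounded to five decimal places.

Sample proportion p̂ = 747/1057 = 0.70672.
SE(p̂) = √(0.70672·0.29328/1057) = 0.014003.
The 99% critical value is z* = 2.576.
ME = 2.576·0.014003 = 0.03607.

ME = 0.03607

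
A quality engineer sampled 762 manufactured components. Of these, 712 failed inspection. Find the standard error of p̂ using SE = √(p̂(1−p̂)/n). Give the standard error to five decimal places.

p̂ = 712/762 = 0.93438.
p̂(1−p̂) = 0.061314.
SE = √(0.061314/762) = √0.000080465 = 0.00897.

SE = 0.00897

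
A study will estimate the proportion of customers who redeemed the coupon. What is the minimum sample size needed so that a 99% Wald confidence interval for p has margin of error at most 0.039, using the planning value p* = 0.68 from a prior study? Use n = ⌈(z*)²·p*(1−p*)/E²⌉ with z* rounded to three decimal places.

n = 950

z* = 2.576 at the 99% level.
p*(1−p*) = 0.68·0.32 = 0.2176.
Required n before rounding: 6.635776 × 0.2176 / 0.039² = 949.339.
⌈949.339⌉ = 950.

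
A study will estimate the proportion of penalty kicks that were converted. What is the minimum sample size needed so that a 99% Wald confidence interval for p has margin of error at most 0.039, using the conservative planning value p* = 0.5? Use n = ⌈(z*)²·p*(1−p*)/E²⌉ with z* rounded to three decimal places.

For 99% confidence, z* = 2.576.
p*(1−p*) = 0.2500.
(z*)²·p*(1−p*)/E² = 6.635776·0.2500/0.001521 = 1090.693.
Rounding up, n = 1091.

n = 1091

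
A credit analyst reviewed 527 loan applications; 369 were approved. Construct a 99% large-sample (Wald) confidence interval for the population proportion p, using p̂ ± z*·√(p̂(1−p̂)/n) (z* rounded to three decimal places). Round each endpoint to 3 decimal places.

p̂ = 369/527 = 0.70019.
SE(p̂) = √(0.70019·0.29981/527) = 0.019958.
For 99% confidence, z* = 2.576.
Margin of error: 2.576 × 0.019958 = 0.05141.
CI: 0.70019 ± 0.05141 = (0.649, 0.752).

(0.649, 0.752)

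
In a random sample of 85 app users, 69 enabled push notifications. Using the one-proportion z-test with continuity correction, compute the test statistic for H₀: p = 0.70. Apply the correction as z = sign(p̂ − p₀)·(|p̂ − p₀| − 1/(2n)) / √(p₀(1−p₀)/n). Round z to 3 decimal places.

Sample proportion p̂ = 69/85 = 0.81176. p̂ − p₀ = 0.111765.
1/(2n) = 0.005882.
Corrected numerator: |0.111765| − 0.005882 = 0.105883.
Under H₀, SE = √(p₀(1−p₀)/n) = √(0.70·0.30/85) = √0.002470588 = 0.049705.
z = (+)0.105883/0.049705 = 2.130.

z = 2.130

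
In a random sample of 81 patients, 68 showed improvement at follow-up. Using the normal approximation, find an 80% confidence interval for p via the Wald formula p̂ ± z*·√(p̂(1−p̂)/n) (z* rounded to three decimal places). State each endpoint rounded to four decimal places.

(0.7872, 0.8918)

The sample proportion is 68/81 = 0.83951.
SE(p̂) = √(0.83951·0.16049/81) = 0.040785.
For 80% confidence, z* = 1.282.
Margin of error: 1.282 × 0.040785 = 0.05229.
Interval: 0.83951 ± 0.05229 → (0.7872, 0.8918).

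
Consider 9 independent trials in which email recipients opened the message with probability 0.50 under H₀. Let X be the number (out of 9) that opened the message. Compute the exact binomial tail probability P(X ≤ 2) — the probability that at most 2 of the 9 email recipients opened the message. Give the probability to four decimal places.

X ~ Binomial(n=9, p=0.50).
P(X ≤ 2) = C(9,0)·0.50^0·0.50^9 + C(9,1)·0.50^1·0.50^8 + C(9,2)·0.50^2·0.50^7.
= 0.001953 + 0.017578 + 0.070312 = 0.0898.

P = 0.0898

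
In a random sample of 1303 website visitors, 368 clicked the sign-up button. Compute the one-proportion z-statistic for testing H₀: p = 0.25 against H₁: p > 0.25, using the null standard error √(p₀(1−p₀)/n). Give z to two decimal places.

z = 2.70

With x = 368 successes in n = 1303, p̂ = 0.28243.
Under H₀, SE = √(p₀(1−p₀)/n) = √(0.25·0.75/1303) = √0.000143899 = 0.011996.
z = (0.28243 − 0.25)/0.011996 = 0.03243/0.011996 = 2.70.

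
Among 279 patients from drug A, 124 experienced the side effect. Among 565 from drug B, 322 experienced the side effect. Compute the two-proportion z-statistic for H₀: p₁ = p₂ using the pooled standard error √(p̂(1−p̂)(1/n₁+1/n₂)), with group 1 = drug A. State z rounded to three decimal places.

z = -3.435

Sample proportions: p̂₁ = 124/279 = 0.44444 and p̂₂ = 322/565 = 0.56991.
Pooled p̂ = (124+322)/(279+565) = 446/844 = 0.52844.
SE = √[p̂(1−p̂)(1/n₁+1/n₂)] = √[0.52844·0.47156·(1/279+1/565)] ≈ 0.036527.
z = -0.12547/0.036527 = -3.435.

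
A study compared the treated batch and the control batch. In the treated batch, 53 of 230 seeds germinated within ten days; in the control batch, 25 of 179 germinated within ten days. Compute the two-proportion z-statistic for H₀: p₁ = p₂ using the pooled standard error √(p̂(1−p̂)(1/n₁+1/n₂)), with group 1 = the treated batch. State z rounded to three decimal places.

z = 2.318

Sample proportions: p̂₁ = 53/230 = 0.23043 and p̂₂ = 25/179 = 0.13966.
Pooling: p̂ = 78/409 = 0.19071.
SE = √[p̂(1−p̂)(1/n₁+1/n₂)] = √[0.19071·0.80929·(1/230+1/179)] ≈ 0.039157.
z = 0.09077/0.039157 = 2.318.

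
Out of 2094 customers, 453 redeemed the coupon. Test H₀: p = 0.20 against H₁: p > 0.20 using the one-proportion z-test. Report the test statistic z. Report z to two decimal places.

z = 1.87

With x = 453 successes in n = 2094, p̂ = 0.21633.
SE₀ = √(0.20·0.80/2094) = 0.008741.
z = (0.21633 − 0.20)/0.008741 = 0.01633/0.008741 = 1.87.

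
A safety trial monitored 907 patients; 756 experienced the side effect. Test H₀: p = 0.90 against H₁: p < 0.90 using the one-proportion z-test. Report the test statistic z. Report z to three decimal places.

The sample proportion is 756/907 = 0.83352.
Null standard error: √(0.90·0.10/907) = √0.000099228 = 0.009961.
z = (p̂ − p₀)/SE = (0.83352 − 0.90)/0.009961 = -6.674.

z = -6.674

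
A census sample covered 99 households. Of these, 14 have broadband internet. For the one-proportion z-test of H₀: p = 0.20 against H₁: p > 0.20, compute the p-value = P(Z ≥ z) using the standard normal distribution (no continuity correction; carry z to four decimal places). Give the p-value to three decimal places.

p-value = 0.927

Sample proportion p̂ = 14/99 = 0.14141.
Null standard error: √(0.20·0.80/99) = √0.001616162 = 0.040202.
z = (p̂ − p₀)/SE = (14/99 − 0.20)/0.040202 ≈ -1.4573.
From the standard normal, P(Z ≥ z) = 0.927.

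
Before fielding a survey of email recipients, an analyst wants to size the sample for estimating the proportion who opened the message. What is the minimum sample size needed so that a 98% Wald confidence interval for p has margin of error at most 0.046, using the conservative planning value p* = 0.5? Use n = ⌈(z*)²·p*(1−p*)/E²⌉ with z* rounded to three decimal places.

n = 640

The 98% critical value is z* = 2.326.
p*(1−p*) = 0.2500.
Required n before rounding: 5.410276 × 0.2500 / 0.046² = 639.210.
⌈639.210⌉ = 640.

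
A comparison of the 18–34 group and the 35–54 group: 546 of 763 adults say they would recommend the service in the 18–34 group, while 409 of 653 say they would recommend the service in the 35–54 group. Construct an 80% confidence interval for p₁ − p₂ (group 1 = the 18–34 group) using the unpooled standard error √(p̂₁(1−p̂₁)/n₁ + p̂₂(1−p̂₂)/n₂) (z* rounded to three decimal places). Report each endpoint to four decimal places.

p̂₁ = 546/763 = 0.71560, p̂₂ = 409/653 = 0.62634; p̂₁ − p̂₂ = 0.08926.
Unpooled SE = √(p̂₁(1−p̂₁)/n₁ + p̂₂(1−p̂₂)/n₂) = √(0.000266734 + 0.000358405) = 0.025003.
The 80% critical value is z* = 1.282. Margin = 1.282·0.025003 = 0.03205.
CI: 0.08926 ± 0.03205 = (0.0572, 0.1213).

(0.0572, 0.1213)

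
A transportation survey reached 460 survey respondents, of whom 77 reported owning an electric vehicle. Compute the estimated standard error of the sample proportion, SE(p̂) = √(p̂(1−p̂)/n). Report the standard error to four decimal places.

SE = 0.0174

The sample proportion is 77/460 = 0.16739.
p̂(1−p̂) = 0.16739·0.83261 = 0.139371.
SE = √(0.139371/460) = 0.0174.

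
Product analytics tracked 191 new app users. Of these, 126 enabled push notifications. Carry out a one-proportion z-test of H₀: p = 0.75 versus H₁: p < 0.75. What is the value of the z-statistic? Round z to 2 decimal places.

Sample proportion p̂ = 126/191 = 0.65969.
Null standard error: √(0.75·0.25/191) = √0.000981675 = 0.031332.
z = (p̂ − p₀)/SE = (0.65969 − 0.75)/0.031332 = -2.88.

z = -2.88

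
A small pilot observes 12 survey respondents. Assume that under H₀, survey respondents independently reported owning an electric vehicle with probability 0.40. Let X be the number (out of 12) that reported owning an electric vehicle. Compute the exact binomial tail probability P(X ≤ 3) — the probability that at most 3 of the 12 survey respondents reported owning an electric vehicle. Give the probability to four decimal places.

X is binomial with n = 12 and p = 0.40.
P(X ≤ 3) = C(12,0)·0.40^0·0.60^12 + C(12,1)·0.40^1·0.60^11 + C(12,2)·0.40^2·0.60^10 + C(12,3)·0.40^3·0.60^9.
= 0.002177 + 0.017414 + 0.063852 + 0.141894 = 0.2253.

P = 0.2253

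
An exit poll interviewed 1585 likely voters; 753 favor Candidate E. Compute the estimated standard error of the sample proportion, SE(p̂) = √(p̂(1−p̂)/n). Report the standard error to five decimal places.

p̂ = 753/1585 = 0.47508.
p̂(1−p̂) = 0.47508·0.52492 = 0.249379.
Dividing by n and taking the root: √0.000157337 = 0.01254.

SE = 0.01254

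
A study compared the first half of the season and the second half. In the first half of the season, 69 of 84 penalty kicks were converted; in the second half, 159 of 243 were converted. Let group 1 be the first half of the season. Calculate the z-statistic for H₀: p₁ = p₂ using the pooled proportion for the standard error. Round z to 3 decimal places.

z = 2.874

p̂₁ = 69/84 = 0.82143, p̂₂ = 159/243 = 0.65432.
Pooling: p̂ = 228/327 = 0.69725.
Pooled SE = √[0.2110933·0.01601999] ≈ 0.058152.
z = 0.16711/0.058152 = 2.874.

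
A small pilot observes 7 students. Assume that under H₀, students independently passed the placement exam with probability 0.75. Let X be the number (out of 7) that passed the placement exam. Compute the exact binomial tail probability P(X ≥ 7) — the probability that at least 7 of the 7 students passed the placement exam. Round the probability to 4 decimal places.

X is binomial with n = 7 and p = 0.75.
P(X ≥ 7) = C(7,7)·0.75^7·0.25^0.
= 0.133484 = 0.1335.

P = 0.1335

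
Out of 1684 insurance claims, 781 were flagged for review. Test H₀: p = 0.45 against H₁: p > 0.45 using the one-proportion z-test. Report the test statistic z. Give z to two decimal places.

With x = 781 successes in n = 1684, p̂ = 0.46378.
Null standard error: √(0.45·0.55/1684) = √0.000146971 = 0.012123.
z = (p̂ − p₀)/SE = (0.46378 − 0.45)/0.012123 = 1.14.

z = 1.14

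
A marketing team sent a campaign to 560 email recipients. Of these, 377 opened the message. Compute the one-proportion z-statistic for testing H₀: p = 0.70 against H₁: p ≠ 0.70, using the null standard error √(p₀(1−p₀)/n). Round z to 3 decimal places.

z = -1.383

With x = 377 successes in n = 560, p̂ = 0.67321.
Null standard error: √(0.70·0.30/560) = √0.000375000 = 0.019365.
z = (p̂ − p₀)/SE = (0.67321 − 0.70)/0.019365 = -1.383.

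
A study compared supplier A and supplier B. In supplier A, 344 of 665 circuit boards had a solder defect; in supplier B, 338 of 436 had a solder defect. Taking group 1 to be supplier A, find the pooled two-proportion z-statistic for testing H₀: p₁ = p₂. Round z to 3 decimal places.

z = -8.621

p̂₁ = 344/665 = 0.51729, p̂₂ = 338/436 = 0.77523.
Pooled p̂ = (344+338)/(665+436) = 682/1101 = 0.61944.
SE = √[p̂(1−p̂)(1/n₁+1/n₂)] = √[0.61944·0.38056·(1/665+1/436)] ≈ 0.029919.
z = -0.25794/0.029919 = -8.621.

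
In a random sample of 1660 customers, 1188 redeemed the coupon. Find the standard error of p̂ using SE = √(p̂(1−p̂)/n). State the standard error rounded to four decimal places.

Sample proportion p̂ = 1188/1660 = 0.71566.
p̂(1−p̂) = 0.203491.
Dividing by n and taking the root: √0.000122585 = 0.0111.

SE = 0.0111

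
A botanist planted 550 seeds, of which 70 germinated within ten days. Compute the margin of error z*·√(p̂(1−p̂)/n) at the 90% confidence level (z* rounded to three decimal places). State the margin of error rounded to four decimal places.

ME = 0.0234

p̂ = 70/550 = 0.12727.
Standard error of p̂: √(0.111074/550) = √0.000201953 = 0.014211.
The 90% critical value is z* = 1.645.
ME = 1.645·0.014211 = 0.0234.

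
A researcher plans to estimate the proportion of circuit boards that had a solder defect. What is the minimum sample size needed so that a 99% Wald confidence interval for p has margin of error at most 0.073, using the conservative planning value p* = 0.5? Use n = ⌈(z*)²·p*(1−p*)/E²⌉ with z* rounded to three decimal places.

n = 312

For 99% confidence, z* = 2.576.
p*(1−p*) = 0.2500.
(z*)²·p*(1−p*)/E² = 6.635776·0.2500/0.005329 = 311.305.
⌈311.305⌉ = 312.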